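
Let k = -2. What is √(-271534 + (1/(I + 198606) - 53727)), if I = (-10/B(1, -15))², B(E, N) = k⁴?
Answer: 3*I*√5838964960341248085/12710809 ≈ 570.32*I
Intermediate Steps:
B(E, N) = 16 (B(E, N) = (-2)⁴ = 16)
I = 25/64 (I = (-10/16)² = (-10*1/16)² = (-5/8)² = 25/64 ≈ 0.39063)
√(-271534 + (1/(I + 198606) - 53727)) = √(-271534 + (1/(25/64 + 198606) - 53727)) = √(-271534 + (1/(12710809/64) - 53727)) = √(-271534 + (64/12710809 - 53727)) = √(-271534 - 682913635079/12710809) = √(-4134330446085/12710809) = 3*I*√5838964960341248085/12710809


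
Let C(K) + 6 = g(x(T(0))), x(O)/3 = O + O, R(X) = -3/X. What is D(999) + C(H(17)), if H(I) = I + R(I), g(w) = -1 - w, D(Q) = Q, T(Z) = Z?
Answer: 992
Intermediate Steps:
x(O) = 6*O (x(O) = 3*(O + O) = 3*(2*O) = 6*O)
H(I) = I - 3/I
C(K) = -7 (C(K) = -6 + (-1 - 6*0) = -6 + (-1 - 1*0) = -6 + (-1 + 0) = -6 - 1 = -7)
D(999) + C(H(17)) = 999 - 7 = 992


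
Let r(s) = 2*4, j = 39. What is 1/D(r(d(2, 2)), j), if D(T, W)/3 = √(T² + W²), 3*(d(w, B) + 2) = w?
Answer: √1585/4755 ≈ 0.0083727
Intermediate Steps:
d(w, B) = -2 + w/3
r(s) = 8
D(T, W) = 3*√(T² + W²)
1/D(r(d(2, 2)), j) = 1/(3*√(8² + 39²)) = 1/(3*√(64 + 1521)) = 1/(3*√1585) = √1585/4755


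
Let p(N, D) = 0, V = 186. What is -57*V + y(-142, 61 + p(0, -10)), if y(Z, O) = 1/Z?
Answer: -1505485/142 ≈ -10602.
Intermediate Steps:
-57*V + y(-142, 61 + p(0, -10)) = -57*186 + 1/(-142) = -10602 - 1/142 = -1505485/142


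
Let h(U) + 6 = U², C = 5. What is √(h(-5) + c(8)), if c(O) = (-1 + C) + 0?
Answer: √23 ≈ 4.7958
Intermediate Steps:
c(O) = 4 (c(O) = (-1 + 5) + 0 = 4 + 0 = 4)
h(U) = -6 + U²
√(h(-5) + c(8)) = √((-6 + (-5)²) + 4) = √((-6 + 25) + 4) = √(19 + 4) = √23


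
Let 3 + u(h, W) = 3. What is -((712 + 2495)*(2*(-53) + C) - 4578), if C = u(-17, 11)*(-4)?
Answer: 344520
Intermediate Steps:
u(h, W) = 0 (u(h, W) = -3 + 3 = 0)
C = 0 (C = 0*(-4) = 0)
-((712 + 2495)*(2*(-53) + C) - 4578) = -((712 + 2495)*(2*(-53) + 0) - 4578) = -(3207*(-106 + 0) - 4578) = -(3207*(-106) - 4578) = -(-339942 - 4578) = -1*(-344520) = 344520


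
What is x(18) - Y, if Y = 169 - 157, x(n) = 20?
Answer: 8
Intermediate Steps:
Y = 12
x(18) - Y = 20 - 1*12 = 20 - 12 = 8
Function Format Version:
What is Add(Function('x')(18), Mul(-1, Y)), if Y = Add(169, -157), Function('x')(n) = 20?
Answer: 8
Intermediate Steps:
Y = 12
Add(Function('x')(18), Mul(-1, Y)) = Add(20, Mul(-1, 12)) = Add(20, -12) = 8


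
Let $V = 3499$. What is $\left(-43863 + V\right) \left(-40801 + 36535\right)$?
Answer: $172192824$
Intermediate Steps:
$\left(-43863 + V\right) \left(-40801 + 36535\right) = \left(-43863 + 3499\right) \left(-40801 + 36535\right) = \left(-40364\right) \left(-4266\right) = 172192824$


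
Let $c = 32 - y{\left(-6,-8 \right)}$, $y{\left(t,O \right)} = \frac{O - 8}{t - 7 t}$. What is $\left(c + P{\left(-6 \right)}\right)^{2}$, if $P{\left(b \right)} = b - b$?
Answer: $\frac{85264}{81} \approx 1052.6$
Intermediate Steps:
$P{\left(b \right)} = 0$
$y{\left(t,O \right)} = - \frac{-8 + O}{6 t}$ ($y{\left(t,O \right)} = \frac{-8 + O}{\left(-6\right) t} = \left(-8 + O\right) \left(- \frac{1}{6 t}\right) = - \frac{-8 + O}{6 t}$)
$c = \frac{292}{9}$ ($c = 32 - \frac{8 - -8}{6 \left(-6\right)} = 32 - \frac{1}{6} \left(- \frac{1}{6}\right) \left(8 + 8\right) = 32 - \frac{1}{6} \left(- \frac{1}{6}\right) 16 = 32 - - \frac{4}{9} = 32 + \frac{4}{9} = \frac{292}{9} \approx 32.444$)
$\left(c + P{\left(-6 \right)}\right)^{2} = \left(\frac{292}{9} + 0\right)^{2} = \left(\frac{292}{9}\right)^{2} = \frac{85264}{81}$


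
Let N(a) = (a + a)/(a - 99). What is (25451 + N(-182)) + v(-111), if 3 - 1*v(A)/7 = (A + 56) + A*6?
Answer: 8576203/281 ≈ 30520.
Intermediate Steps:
v(A) = -371 - 49*A (v(A) = 21 - 7*((A + 56) + A*6) = 21 - 7*((56 + A) + 6*A) = 21 - 7*(56 + 7*A) = 21 + (-392 - 49*A) = -371 - 49*A)
N(a) = 2*a/(-99 + a) (N(a) = (2*a)/(-99 + a) = 2*a/(-99 + a))
(25451 + N(-182)) + v(-111) = (25451 + 2*(-182)/(-99 - 182)) + (-371 - 49*(-111)) = (25451 + 2*(-182)/(-281)) + (-371 + 5439) = (25451 + 2*(-182)*(-1/281)) + 5068 = (25451 + 364/281) + 5068 = 7152095/281 + 5068 = 8576203/281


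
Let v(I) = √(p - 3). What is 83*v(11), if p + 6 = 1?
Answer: 166*I*√2 ≈ 234.76*I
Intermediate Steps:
p = -5 (p = -6 + 1 = -5)
v(I) = 2*I*√2 (v(I) = √(-5 - 3) = √(-8) = 2*I*√2)
83*v(11) = 83*(2*I*√2) = 166*I*√2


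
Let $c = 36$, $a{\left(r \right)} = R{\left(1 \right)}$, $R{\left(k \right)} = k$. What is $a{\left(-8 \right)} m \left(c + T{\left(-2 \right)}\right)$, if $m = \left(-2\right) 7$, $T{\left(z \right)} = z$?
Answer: $-476$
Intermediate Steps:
$a{\left(r \right)} = 1$
$m = -14$
$a{\left(-8 \right)} m \left(c + T{\left(-2 \right)}\right) = 1 \left(-14\right) \left(36 - 2\right) = \left(-14\right) 34 = -476$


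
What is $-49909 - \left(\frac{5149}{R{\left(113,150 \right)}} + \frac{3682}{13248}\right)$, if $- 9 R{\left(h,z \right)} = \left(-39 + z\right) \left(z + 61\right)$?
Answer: $- \frac{2580884517071}{51713568} \approx -49907.0$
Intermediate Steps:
$R{\left(h,z \right)} = - \frac{\left(-39 + z\right) \left(61 + z\right)}{9}$ ($R{\left(h,z \right)} = - \frac{\left(-39 + z\right) \left(z + 61\right)}{9} = - \frac{\left(-39 + z\right) \left(61 + z\right)}{9}$)
$-49909 - \left(\frac{5149}{R{\left(113,150 \right)}} + \frac{3682}{13248}\right) = -49909 - \left(\frac{5149}{\frac{793}{3} - \frac{1100}{3} - \frac{150^{2}}{9}} + \frac{3682}{13248}\right) = -49909 - \left(\frac{5149}{\frac{793}{3} - \frac{1100}{3} - 2500} + 3682 \cdot \frac{1}{13248}\right) = -49909 - \left(\frac{5149}{\frac{793}{3} - \frac{1100}{3} - 2500} + \frac{1841}{6624}\right) = -49909 - \left(\frac{5149}{- \frac{7807}{3}} + \frac{1841}{6624}\right) = -49909 - \left(5149 \left(- \frac{3}{7807}\right) + \frac{1841}{6624}\right) = -49909 - \left(- \frac{15447}{7807} + \frac{1841}{6624}\right) = -49909 - - \frac{87948241}{51713568} = -49909 + \frac{87948241}{51713568} = - \frac{2580884517071}{51713568}$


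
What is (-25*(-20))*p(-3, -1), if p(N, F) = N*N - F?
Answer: 5000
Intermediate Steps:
p(N, F) = N² - F
(-25*(-20))*p(-3, -1) = (-25*(-20))*((-3)² - 1*(-1)) = 500*(9 + 1) = 500*10 = 5000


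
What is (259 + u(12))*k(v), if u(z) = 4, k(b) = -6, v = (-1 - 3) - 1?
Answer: -1578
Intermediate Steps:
v = -5 (v = -4 - 1 = -5)
(259 + u(12))*k(v) = (259 + 4)*(-6) = 263*(-6) = -1578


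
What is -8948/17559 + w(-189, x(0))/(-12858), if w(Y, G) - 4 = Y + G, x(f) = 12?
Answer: -37338559/75257874 ≈ -0.49614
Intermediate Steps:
w(Y, G) = 4 + G + Y (w(Y, G) = 4 + (Y + G) = 4 + (G + Y) = 4 + G + Y)
-8948/17559 + w(-189, x(0))/(-12858) = -8948/17559 + (4 + 12 - 189)/(-12858) = -8948*1/17559 - 173*(-1/12858) = -8948/17559 + 173/12858 = -37338559/75257874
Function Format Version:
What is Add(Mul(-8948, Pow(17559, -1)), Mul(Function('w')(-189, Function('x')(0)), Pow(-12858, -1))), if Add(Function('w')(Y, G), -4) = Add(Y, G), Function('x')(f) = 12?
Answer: Rational(-37338559, 75257874) ≈ -0.49614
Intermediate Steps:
Function('w')(Y, G) = Add(4, G, Y) (Function('w')(Y, G) = Add(4, Add(Y, G)) = Add(4, Add(G, Y)) = Add(4, G, Y))
Add(Mul(-8948, Pow(17559, -1)), Mul(Function('w')(-189, Function('x')(0)), Pow(-12858, -1))) = Add(Mul(-8948, Pow(17559, -1)), Mul(Add(4, 12, -189), Pow(-12858, -1))) = Add(Mul(-8948, Rational(1, 17559)), Mul(-173, Rational(-1, 12858))) = Add(Rational(-8948, 17559), Rational(173, 12858)) = Rational(-37338559, 75257874)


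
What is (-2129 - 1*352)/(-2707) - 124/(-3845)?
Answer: 9875113/10408415 ≈ 0.94876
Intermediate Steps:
(-2129 - 1*352)/(-2707) - 124/(-3845) = (-2129 - 352)*(-1/2707) - 124*(-1/3845) = -2481*(-1/2707) + 124/3845 = 2481/2707 + 124/3845 = 9875113/10408415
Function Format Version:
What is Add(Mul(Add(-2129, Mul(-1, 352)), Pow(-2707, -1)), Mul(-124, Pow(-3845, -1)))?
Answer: Rational(9875113, 10408415) ≈ 0.94876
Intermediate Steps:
Add(Mul(Add(-2129, Mul(-1, 352)), Pow(-2707, -1)), Mul(-124, Pow(-3845, -1))) = Add(Mul(Add(-2129, -352), Rational(-1, 2707)), Mul(-124, Rational(-1, 3845))) = Add(Mul(-2481, Rational(-1, 2707)), Rational(124, 3845)) = Add(Rational(2481, 2707), Rational(124, 3845)) = Rational(9875113, 10408415)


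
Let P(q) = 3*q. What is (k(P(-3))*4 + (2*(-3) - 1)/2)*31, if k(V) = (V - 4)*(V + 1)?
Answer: 25575/2 ≈ 12788.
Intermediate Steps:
k(V) = (1 + V)*(-4 + V) (k(V) = (-4 + V)*(1 + V) = (1 + V)*(-4 + V))
(k(P(-3))*4 + (2*(-3) - 1)/2)*31 = ((-4 + (3*(-3))**2 - 9*(-3))*4 + (2*(-3) - 1)/2)*31 = ((-4 + (-9)**2 - 3*(-9))*4 + (-6 - 1)*(1/2))*31 = ((-4 + 81 + 27)*4 - 7*1/2)*31 = (104*4 - 7/2)*31 = (416 - 7/2)*31 = (825/2)*31 = 25575/2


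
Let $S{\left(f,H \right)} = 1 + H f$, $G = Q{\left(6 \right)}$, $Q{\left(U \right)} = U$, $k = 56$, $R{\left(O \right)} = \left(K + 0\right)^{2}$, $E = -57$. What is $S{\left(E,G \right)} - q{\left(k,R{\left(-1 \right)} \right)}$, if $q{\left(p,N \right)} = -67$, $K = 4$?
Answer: $-274$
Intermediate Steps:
$R{\left(O \right)} = 16$ ($R{\left(O \right)} = \left(4 + 0\right)^{2} = 4^{2} = 16$)
$G = 6$
$S{\left(E,G \right)} - q{\left(k,R{\left(-1 \right)} \right)} = \left(1 + 6 \left(-57\right)\right) - -67 = \left(1 - 342\right) + 67 = -341 + 67 = -274$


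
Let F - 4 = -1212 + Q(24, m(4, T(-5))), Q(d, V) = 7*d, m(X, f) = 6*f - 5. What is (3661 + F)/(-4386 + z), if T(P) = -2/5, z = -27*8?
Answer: -2621/4602 ≈ -0.56954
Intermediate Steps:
z = -216
T(P) = -2/5 (T(P) = -2*1/5 = -2/5)
m(X, f) = -5 + 6*f
F = -1040 (F = 4 + (-1212 + 7*24) = 4 + (-1212 + 168) = 4 - 1044 = -1040)
(3661 + F)/(-4386 + z) = (3661 - 1040)/(-4386 - 216) = 2621/(-4602) = 2621*(-1/4602) = -2621/4602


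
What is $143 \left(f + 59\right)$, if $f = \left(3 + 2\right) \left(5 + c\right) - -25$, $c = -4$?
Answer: $12727$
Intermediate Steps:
$f = 30$ ($f = \left(3 + 2\right) \left(5 - 4\right) - -25 = 5 \cdot 1 + 25 = 5 + 25 = 30$)
$143 \left(f + 59\right) = 143 \left(30 + 59\right) = 143 \cdot 89 = 12727$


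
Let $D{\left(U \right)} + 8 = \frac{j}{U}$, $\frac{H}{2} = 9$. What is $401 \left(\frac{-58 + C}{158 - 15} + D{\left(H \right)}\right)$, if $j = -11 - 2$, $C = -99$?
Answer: $- \frac{10136077}{2574} \approx -3937.9$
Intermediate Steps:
$H = 18$ ($H = 2 \cdot 9 = 18$)
$j = -13$
$D{\left(U \right)} = -8 - \frac{13}{U}$
$401 \left(\frac{-58 + C}{158 - 15} + D{\left(H \right)}\right) = 401 \left(\frac{-58 - 99}{158 - 15} - \left(8 + \frac{13}{18}\right)\right) = 401 \left(- \frac{157}{143} - \frac{157}{18}\right) = 401 \left(- \frac{25277}{2574}\right) = - \frac{10136077}{2574}$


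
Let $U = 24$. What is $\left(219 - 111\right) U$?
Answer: $2592$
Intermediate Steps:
$\left(219 - 111\right) U = \left(219 - 111\right) 24 = 108 \cdot 24 = 2592$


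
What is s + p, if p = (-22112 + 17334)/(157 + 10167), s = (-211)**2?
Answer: 229815013/5162 ≈ 44521.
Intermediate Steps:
s = 44521
p = -2389/5162 (p = -4778/10324 = -4778*1/10324 = -2389/5162 ≈ -0.46281)
s + p = 44521 - 2389/5162 = 229815013/5162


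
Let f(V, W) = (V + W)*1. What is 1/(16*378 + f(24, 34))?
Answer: 1/6106 ≈ 0.00016377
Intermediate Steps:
f(V, W) = V + W
1/(16*378 + f(24, 34)) = 1/(16*378 + (24 + 34)) = 1/(6048 + 58) = 1/6106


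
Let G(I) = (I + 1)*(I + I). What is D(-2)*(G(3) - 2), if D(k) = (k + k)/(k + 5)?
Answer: -88/3 ≈ -29.333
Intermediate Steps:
G(I) = 2*I*(1 + I) (G(I) = (1 + I)*(2*I) = 2*I*(1 + I))
D(k) = 2*k/(5 + k) (D(k) = (2*k)/(5 + k) = 2*k/(5 + k))
D(-2)*(G(3) - 2) = (2*(-2)/(5 - 2))*(2*3*(1 + 3) - 2) = (2*(-2)/3)*(2*3*4 - 2) = (2*(-2)*(1/3))*(24 - 2) = -4/3*22 = -88/3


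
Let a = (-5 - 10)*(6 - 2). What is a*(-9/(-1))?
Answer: -540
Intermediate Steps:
a = -60 (a = -15*4 = -60)
a*(-9/(-1)) = -(-540)/(-1) = -(-540)*(-1) = -60*9 = -540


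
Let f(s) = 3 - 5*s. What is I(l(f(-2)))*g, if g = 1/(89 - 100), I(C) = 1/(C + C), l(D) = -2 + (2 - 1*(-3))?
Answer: -1/66 ≈ -0.015152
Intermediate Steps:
l(D) = 3 (l(D) = -2 + (2 + 3) = -2 + 5 = 3)
I(C) = 1/(2*C)
g = -1/11 (g = 1/(-11) = -1/11 ≈ -0.090909)
I(l(f(-2)))*g = ((½)/3)*(-1/11) = ((½)*(⅓))*(-1/11) = (⅙)*(-1/11) = -1/66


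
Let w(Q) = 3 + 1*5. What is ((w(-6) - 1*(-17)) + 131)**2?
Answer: 24336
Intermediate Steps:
w(Q) = 8 (w(Q) = 3 + 5 = 8)
((w(-6) - 1*(-17)) + 131)**2 = ((8 - 1*(-17)) + 131)**2 = ((8 + 17) + 131)**2 = (25 + 131)**2 = 156**2 = 24336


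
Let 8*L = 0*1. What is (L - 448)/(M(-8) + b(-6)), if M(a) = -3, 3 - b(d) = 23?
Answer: 448/23 ≈ 19.478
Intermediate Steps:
L = 0 (L = (0*1)/8 = (⅛)*0 = 0)
b(d) = -20 (b(d) = 3 - 1*23 = 3 - 23 = -20)
(L - 448)/(M(-8) + b(-6)) = (0 - 448)/(-3 - 20) = -448/(-23) = -448*(-1/23) = 448/23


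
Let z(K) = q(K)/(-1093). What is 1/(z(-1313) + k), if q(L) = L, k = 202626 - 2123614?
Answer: -1093/2099638571 ≈ -5.2057e-7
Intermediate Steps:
k = -1920988
z(K) = -K/1093 (z(K) = K/(-1093) = K*(-1/1093) = -K/1093)
1/(z(-1313) + k) = 1/(-1/1093*(-1313) - 1920988) = 1/(1313/1093 - 1920988) = 1/(-2099638571/1093) = -1093/2099638571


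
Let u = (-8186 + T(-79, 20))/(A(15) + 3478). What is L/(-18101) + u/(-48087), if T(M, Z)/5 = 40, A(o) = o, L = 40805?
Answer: -2284595079223/1013462264997 ≈ -2.2542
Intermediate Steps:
T(M, Z) = 200 (T(M, Z) = 5*40 = 200)
u = -7986/3493 (u = (-8186 + 200)/(15 + 3478) = -7986/3493 ≈ -2.2863)
L/(-18101) + u/(-48087) = 40805/(-18101) - 7986/3493/(-48087) = 40805*(-1/18101) - 7986/3493*(-1/48087) = -40805/18101 + 2662/55989297 = -2284595079223/1013462264997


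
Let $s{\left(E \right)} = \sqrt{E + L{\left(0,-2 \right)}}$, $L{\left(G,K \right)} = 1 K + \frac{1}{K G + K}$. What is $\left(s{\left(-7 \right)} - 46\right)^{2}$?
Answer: $\frac{\left(92 - i \sqrt{38}\right)^{2}}{4} \approx 2106.5 - 283.56 i$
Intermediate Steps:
$L{\left(G,K \right)} = K + \frac{1}{K + G K}$ ($L{\left(G,K \right)} = K + \frac{1}{G K + K} = K + \frac{1}{K + G K}$)
$s{\left(E \right)} = \sqrt{- \frac{5}{2} + E}$ ($s{\left(E \right)} = \sqrt{E + \frac{1 + \left(-2\right)^{2} + 0 \left(-2\right)^{2}}{\left(-2\right) \left(1 + 0\right)}} = \sqrt{E - \frac{1 + 4 + 0 \cdot 4}{2 \cdot 1}} = \sqrt{E - \frac{1 + 4 + 0}{2}} = \sqrt{E - \frac{1}{2} \cdot 5} = \sqrt{E - \frac{5}{2}} = \sqrt{- \frac{5}{2} + E}$)
$\left(s{\left(-7 \right)} - 46\right)^{2} = \left(\frac{\sqrt{-10 + 4 \left(-7\right)}}{2} - 46\right)^{2} = \left(\frac{\sqrt{-10 - 28}}{2} - 46\right)^{2} = \left(\frac{\sqrt{-38}}{2} - 46\right)^{2} = \left(\frac{i \sqrt{38}}{2} - 46\right)^{2} = \left(-46 + \frac{i \sqrt{38}}{2}\right)^{2}$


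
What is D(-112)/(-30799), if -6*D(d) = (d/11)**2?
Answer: 6272/11180037 ≈ 0.00056100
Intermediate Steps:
D(d) = -d**2/726 (D(d) = -d**2/121/6 = -d**2/726)
D(-112)/(-30799) = -1/726*(-112)**2/(-30799) = -1/726*12544*(-1/30799) = -6272/363*(-1/30799) = 6272/11180037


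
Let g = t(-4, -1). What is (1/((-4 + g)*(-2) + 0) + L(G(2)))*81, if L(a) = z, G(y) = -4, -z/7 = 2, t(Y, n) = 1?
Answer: -2241/2 ≈ -1120.5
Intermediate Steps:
g = 1
z = -14 (z = -7*2 = -14)
L(a) = -14
(1/((-4 + g)*(-2) + 0) + L(G(2)))*81 = (1/((-4 + 1)*(-2) + 0) - 14)*81 = (1/(-3*(-2) + 0) - 14)*81 = (1/(6 + 0) - 14)*81 = (1/6 - 14)*81 = -83/6*81 = -2241/2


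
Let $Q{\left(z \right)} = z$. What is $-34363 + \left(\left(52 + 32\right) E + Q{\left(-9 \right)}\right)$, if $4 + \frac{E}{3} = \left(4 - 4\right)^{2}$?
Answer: $-35380$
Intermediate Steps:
$E = -12$ ($E = -12 + 3 \left(4 - 4\right)^{2} = -12 + 3 \cdot 0^{2} = -12 + 3 \cdot 0 = -12 + 0 = -12$)
$-34363 + \left(\left(52 + 32\right) E + Q{\left(-9 \right)}\right) = -34363 + \left(\left(52 + 32\right) \left(-12\right) - 9\right) = -34363 + \left(84 \left(-12\right) - 9\right) = -34363 - 1017 = -35380$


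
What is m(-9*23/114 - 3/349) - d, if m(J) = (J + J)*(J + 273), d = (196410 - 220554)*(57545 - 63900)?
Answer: -13493220872137185/87940322 ≈ -1.5344e+8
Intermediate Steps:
d = 153435120 (d = -24144*(-6355) = 153435120)
m(J) = 2*J*(273 + J) (m(J) = (2*J)*(273 + J) = 2*J*(273 + J))
m(-9*23/114 - 3/349) - d = 2*(-9*23/114 - 3/349)*(273 + (-9*23/114 - 3/349)) - 1*153435120 = 2*(-207*1/114 - 3*1/349)*(273 + (-207*1/114 - 3*1/349)) - 153435120 = 2*(-69/38 - 3/349)*(273 + (-69/38 - 3/349)) - 153435120 = 2*(-24195/13262)*(273 - 24195/13262) - 153435120 = 2*(-24195/13262)*(3596331/13262) - 153435120 = -87013228545/87940322 - 153435120 = -13493220872137185/87940322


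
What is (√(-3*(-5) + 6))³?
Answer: 21*√21 ≈ 96.234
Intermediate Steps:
(√(-3*(-5) + 6))³ = (√(15 + 6))³ = (√21)³ = 21*√21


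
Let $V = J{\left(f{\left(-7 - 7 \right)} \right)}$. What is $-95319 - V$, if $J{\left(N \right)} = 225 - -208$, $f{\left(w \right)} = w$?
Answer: $-95752$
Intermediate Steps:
$J{\left(N \right)} = 433$ ($J{\left(N \right)} = 225 + 208 = 433$)
$V = 433$
$-95319 - V = -95319 - 433 = -95752$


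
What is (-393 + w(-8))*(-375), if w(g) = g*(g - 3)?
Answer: 114375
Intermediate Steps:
w(g) = g*(-3 + g)
(-393 + w(-8))*(-375) = (-393 - 8*(-3 - 8))*(-375) = (-393 - 8*(-11))*(-375) = (-393 + 88)*(-375) = -305*(-375) = 114375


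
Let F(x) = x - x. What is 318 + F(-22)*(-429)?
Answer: 318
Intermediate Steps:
F(x) = 0
318 + F(-22)*(-429) = 318 + 0*(-429) = 318 + 0 = 318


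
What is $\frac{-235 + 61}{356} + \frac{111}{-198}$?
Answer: $- \frac{3082}{2937} \approx -1.0494$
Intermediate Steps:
$\frac{-235 + 61}{356} + \frac{111}{-198} = \left(-174\right) \frac{1}{356} + 111 \left(- \frac{1}{198}\right) = - \frac{87}{178} - \frac{37}{66} = - \frac{3082}{2937}$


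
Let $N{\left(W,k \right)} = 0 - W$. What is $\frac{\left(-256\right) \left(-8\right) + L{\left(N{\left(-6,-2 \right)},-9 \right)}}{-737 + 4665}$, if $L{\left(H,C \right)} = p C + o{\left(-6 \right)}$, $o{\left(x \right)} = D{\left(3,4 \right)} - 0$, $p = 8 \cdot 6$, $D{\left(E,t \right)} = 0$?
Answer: $\frac{202}{491} \approx 0.41141$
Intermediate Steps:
$N{\left(W,k \right)} = - W$
$p = 48$
$o{\left(x \right)} = 0$ ($o{\left(x \right)} = 0 - 0 = 0 + 0 = 0$)
$L{\left(H,C \right)} = 48 C$ ($L{\left(H,C \right)} = 48 C + 0 = 48 C$)
$\frac{\left(-256\right) \left(-8\right) + L{\left(N{\left(-6,-2 \right)},-9 \right)}}{-737 + 4665} = \frac{\left(-256\right) \left(-8\right) + 48 \left(-9\right)}{-737 + 4665} = \frac{2048 - 432}{3928} = 1616 \cdot \frac{1}{3928} = \frac{202}{491}$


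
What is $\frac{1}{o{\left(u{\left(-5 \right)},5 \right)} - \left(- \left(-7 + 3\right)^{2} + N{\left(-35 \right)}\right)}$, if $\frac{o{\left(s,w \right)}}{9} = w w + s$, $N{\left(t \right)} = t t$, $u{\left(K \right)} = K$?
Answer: $- \frac{1}{1029} \approx -0.00097182$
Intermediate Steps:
$N{\left(t \right)} = t^{2}$
$o{\left(s,w \right)} = 9 s + 9 w^{2}$ ($o{\left(s,w \right)} = 9 \left(w w + s\right) = 9 \left(w^{2} + s\right) = 9 \left(s + w^{2}\right) = 9 s + 9 w^{2}$)
$\frac{1}{o{\left(u{\left(-5 \right)},5 \right)} - \left(- \left(-7 + 3\right)^{2} + N{\left(-35 \right)}\right)} = \frac{1}{\left(9 \left(-5\right) + 9 \cdot 5^{2}\right) + \left(\left(-7 + 3\right)^{2} - \left(-35\right)^{2}\right)} = \frac{1}{\left(-45 + 9 \cdot 25\right) + \left(\left(-4\right)^{2} - 1225\right)} = \frac{1}{\left(-45 + 225\right) + \left(16 - 1225\right)} = \frac{1}{180 - 1209} = \frac{1}{-1029} = - \frac{1}{1029}$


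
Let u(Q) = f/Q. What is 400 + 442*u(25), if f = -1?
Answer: 9558/25 ≈ 382.32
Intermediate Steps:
u(Q) = -1/Q
400 + 442*u(25) = 400 + 442*(-1/25) = 400 - 442/25 = 9558/25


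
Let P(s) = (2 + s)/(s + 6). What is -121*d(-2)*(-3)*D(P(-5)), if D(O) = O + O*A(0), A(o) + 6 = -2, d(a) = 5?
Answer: 38115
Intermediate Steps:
A(o) = -8 (A(o) = -6 - 2 = -8)
P(s) = (2 + s)/(6 + s)
D(O) = -7*O (D(O) = O + O*(-8) = O - 8*O = -7*O)
-121*d(-2)*(-3)*D(P(-5)) = -121*5*(-3)*(-7*(2 - 5)/(6 - 5)) = -(-1815)*(-7*(-3)/1) = -(-1815)*(-7*(-3)) = -(-1815)*21 = -121*(-315) = 38115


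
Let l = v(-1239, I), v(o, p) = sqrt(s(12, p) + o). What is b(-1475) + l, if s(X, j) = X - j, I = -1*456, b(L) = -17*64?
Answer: -1088 + I*sqrt(771) ≈ -1088.0 + 27.767*I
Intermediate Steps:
b(L) = -1088
I = -456
v(o, p) = sqrt(12 + o - p) (v(o, p) = sqrt((12 - p) + o) = sqrt(12 + o - p))
l = I*sqrt(771) (l = sqrt(12 - 1239 - 1*(-456)) = sqrt(12 - 1239 + 456) = sqrt(-771) = I*sqrt(771) ≈ 27.767*I)
b(-1475) + l = -1088 + I*sqrt(771)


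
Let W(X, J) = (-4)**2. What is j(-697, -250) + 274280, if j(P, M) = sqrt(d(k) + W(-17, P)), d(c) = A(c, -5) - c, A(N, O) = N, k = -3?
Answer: 274284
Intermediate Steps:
d(c) = 0 (d(c) = c - c = 0)
W(X, J) = 16
j(P, M) = 4 (j(P, M) = sqrt(0 + 16) = sqrt(16) = 4)
j(-697, -250) + 274280 = 4 + 274280 = 274284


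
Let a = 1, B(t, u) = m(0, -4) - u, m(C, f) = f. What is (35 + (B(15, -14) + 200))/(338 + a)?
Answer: 245/339 ≈ 0.72271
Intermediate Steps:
B(t, u) = -4 - u
(35 + (B(15, -14) + 200))/(338 + a) = (35 + ((-4 - 1*(-14)) + 200))/(338 + 1) = (35 + ((-4 + 14) + 200))/339 = (35 + (10 + 200))*(1/339) = (35 + 210)*(1/339) = 245*(1/339) = 245/339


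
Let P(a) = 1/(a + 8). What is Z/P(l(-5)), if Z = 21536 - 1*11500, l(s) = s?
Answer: 30108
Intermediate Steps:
Z = 10036 (Z = 21536 - 11500 = 10036)
P(a) = 1/(8 + a)
Z/P(l(-5)) = 10036/(1/(8 - 5)) = 10036/(1/3) = 10036/(⅓) = 10036*3 = 30108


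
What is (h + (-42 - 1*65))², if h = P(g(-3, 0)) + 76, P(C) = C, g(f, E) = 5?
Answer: 676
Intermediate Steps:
h = 81 (h = 5 + 76 = 81)
(h + (-42 - 1*65))² = (81 + (-42 - 1*65))² = (81 + (-42 - 65))² = (81 - 107)² = (-26)² = 676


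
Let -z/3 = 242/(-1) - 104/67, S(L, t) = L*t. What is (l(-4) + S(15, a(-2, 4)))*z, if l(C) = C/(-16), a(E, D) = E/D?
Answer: -709833/134 ≈ -5297.3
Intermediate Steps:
z = 48954/67 (z = -3*(242/(-1) - 104/67) = -3*(242*(-1) - 104*1/67) = -3*(-242 - 104/67) = -3*(-16318/67) = 48954/67 ≈ 730.66)
l(C) = -C/16 (l(C) = C*(-1/16) = -C/16)
(l(-4) + S(15, a(-2, 4)))*z = (-1/16*(-4) + 15*(-2/4))*(48954/67) = (¼ + 15*(-2*¼))*(48954/67) = (¼ + 15*(-½))*(48954/67) = (¼ - 15/2)*(48954/67) = -29/4*48954/67 = -709833/134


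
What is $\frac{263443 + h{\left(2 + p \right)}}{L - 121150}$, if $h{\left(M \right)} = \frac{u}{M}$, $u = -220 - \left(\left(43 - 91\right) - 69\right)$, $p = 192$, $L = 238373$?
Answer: $\frac{51107839}{22741262} \approx 2.2474$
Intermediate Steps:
$u = -103$ ($u = -220 - \left(-48 - 69\right) = -220 - -117 = -220 + 117 = -103$)
$h{\left(M \right)} = - \frac{103}{M}$
$\frac{263443 + h{\left(2 + p \right)}}{L - 121150} = \frac{263443 - \frac{103}{2 + 192}}{238373 - 121150} = \frac{263443 - \frac{103}{194}}{117223} = \left(263443 - \frac{103}{194}\right) \frac{1}{117223} = \frac{51107839}{194} \cdot \frac{1}{117223} = \frac{51107839}{22741262}$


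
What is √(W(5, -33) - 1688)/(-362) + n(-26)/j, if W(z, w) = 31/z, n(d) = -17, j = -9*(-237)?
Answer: -17/2133 - I*√42045/1810 ≈ -0.00797 - 0.11329*I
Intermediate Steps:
j = 2133
√(W(5, -33) - 1688)/(-362) + n(-26)/j = √(31/5 - 1688)/(-362) - 17/2133 = √(31*(⅕) - 1688)*(-1/362) - 17*1/2133 = √(31/5 - 1688)*(-1/362) - 17/2133 = √(-8409/5)*(-1/362) - 17/2133 = (I*√42045/5)*(-1/362) - 17/2133 = -I*√42045/1810 - 17/2133 = -17/2133 - I*√42045/1810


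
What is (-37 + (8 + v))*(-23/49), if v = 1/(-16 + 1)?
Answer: 10028/735 ≈ 13.644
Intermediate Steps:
v = -1/15 (v = 1/(-15) = -1/15 ≈ -0.066667)
(-37 + (8 + v))*(-23/49) = (-37 + (8 - 1/15))*(-23/49) = (-37 + 119/15)*(-23*1/49) = -436/15*(-23/49) = 10028/735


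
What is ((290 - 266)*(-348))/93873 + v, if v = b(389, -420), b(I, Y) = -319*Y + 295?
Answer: 144882629/1079 ≈ 1.3428e+5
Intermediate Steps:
b(I, Y) = 295 - 319*Y
v = 134275 (v = 295 - 319*(-420) = 295 + 133980 = 134275)
((290 - 266)*(-348))/93873 + v = ((290 - 266)*(-348))/93873 + 134275 = (24*(-348))*(1/93873) + 134275 = -8352*1/93873 + 134275 = -96/1079 + 134275 = 144882629/1079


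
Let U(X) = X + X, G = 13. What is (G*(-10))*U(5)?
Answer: -1300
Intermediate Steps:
U(X) = 2*X
(G*(-10))*U(5) = (13*(-10))*(2*5) = -130*10 = -1300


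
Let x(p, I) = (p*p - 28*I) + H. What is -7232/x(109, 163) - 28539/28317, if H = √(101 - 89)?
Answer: -336263596839/168449894801 + 14464*√3/53538477 ≈ -1.9958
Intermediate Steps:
H = 2*√3 (H = √12 = 2*√3 ≈ 3.4641)
x(p, I) = p² - 28*I + 2*√3 (x(p, I) = (p*p - 28*I) + 2*√3 = (p² - 28*I) + 2*√3 = p² - 28*I + 2*√3)
-7232/x(109, 163) - 28539/28317 = -7232/(109² - 28*163 + 2*√3) - 28539/28317 = -7232/(11881 - 4564 + 2*√3) - 28539*1/28317 = -7232/(7317 + 2*√3) - 9513/9439 = -9513/9439 - 7232/(7317 + 2*√3)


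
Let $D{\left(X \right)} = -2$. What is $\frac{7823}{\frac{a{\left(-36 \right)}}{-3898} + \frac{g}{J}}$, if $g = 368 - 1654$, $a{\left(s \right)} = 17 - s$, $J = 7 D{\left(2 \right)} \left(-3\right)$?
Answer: $- \frac{640375134}{2507527} \approx -255.38$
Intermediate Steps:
$J = 42$ ($J = 7 \left(-2\right) \left(-3\right) = \left(-14\right) \left(-3\right) = 42$)
$g = -1286$ ($g = 368 - 1654 = -1286$)
$\frac{7823}{\frac{a{\left(-36 \right)}}{-3898} + \frac{g}{J}} = \frac{7823}{\frac{17 - -36}{-3898} - \frac{1286}{42}} = \frac{7823}{\left(17 + 36\right) \left(- \frac{1}{3898}\right) - \frac{643}{21}} = \frac{7823}{53 \left(- \frac{1}{3898}\right) - \frac{643}{21}} = \frac{7823}{- \frac{53}{3898} - \frac{643}{21}} = \frac{7823}{- \frac{2507527}{81858}} = 7823 \left(- \frac{81858}{2507527}\right) = - \frac{640375134}{2507527}$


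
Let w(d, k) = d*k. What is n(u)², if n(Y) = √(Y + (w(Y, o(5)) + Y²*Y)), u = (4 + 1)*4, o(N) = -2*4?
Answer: 7860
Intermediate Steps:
o(N) = -8
u = 20 (u = 5*4 = 20)
n(Y) = √(Y³ - 7*Y) (n(Y) = √(Y + (Y*(-8) + Y²*Y)) = √(Y + (-8*Y + Y³)) = √(Y + (Y³ - 8*Y)) = √(Y³ - 7*Y))
n(u)² = (√(20*(-7 + 20²)))² = (√(20*(-7 + 400)))² = (√(20*393))² = (√7860)² = (2*√1965)² = 7860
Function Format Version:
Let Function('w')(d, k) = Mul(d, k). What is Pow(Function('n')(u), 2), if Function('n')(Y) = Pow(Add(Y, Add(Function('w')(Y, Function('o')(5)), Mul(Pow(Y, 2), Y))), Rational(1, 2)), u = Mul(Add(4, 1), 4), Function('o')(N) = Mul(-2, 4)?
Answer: 7860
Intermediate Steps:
Function('o')(N) = -8
u = 20 (u = Mul(5, 4) = 20)
Function('n')(Y) = Pow(Add(Pow(Y, 3), Mul(-7, Y)), Rational(1, 2)) (Function('n')(Y) = Pow(Add(Y, Add(Mul(Y, -8), Mul(Pow(Y, 2), Y))), Rational(1, 2)) = Pow(Add(Y, Add(Mul(-8, Y), Pow(Y, 3))), Rational(1, 2)) = Pow(Add(Y, Add(Pow(Y, 3), Mul(-8, Y))), Rational(1, 2)) = Pow(Add(Pow(Y, 3), Mul(-7, Y)), Rational(1, 2)))
Pow(Function('n')(u), 2) = Pow(Pow(Mul(20, Add(-7, Pow(20, 2))), Rational(1, 2)), 2) = Pow(Pow(Mul(20, Add(-7, 400)), Rational(1, 2)), 2) = Pow(Pow(Mul(20, 393), Rational(1, 2)), 2) = Pow(Pow(7860, Rational(1, 2)), 2) = Pow(Mul(2, Pow(1965, Rational(1, 2))), 2) = 7860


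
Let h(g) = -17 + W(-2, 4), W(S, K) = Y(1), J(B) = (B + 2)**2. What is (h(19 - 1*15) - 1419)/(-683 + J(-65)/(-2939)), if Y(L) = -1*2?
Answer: 2113141/1005653 ≈ 2.1013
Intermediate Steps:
Y(L) = -2
J(B) = (2 + B)**2
W(S, K) = -2
h(g) = -19 (h(g) = -17 - 2 = -19)
(h(19 - 1*15) - 1419)/(-683 + J(-65)/(-2939)) = (-19 - 1419)/(-683 + (2 - 65)**2/(-2939)) = -1438/(-683 + (-63)**2*(-1/2939)) = -1438/(-683 + 3969*(-1/2939)) = -1438/(-683 - 3969/2939) = -1438/(-2011306/2939) = -1438*(-2939/2011306) = 2113141/1005653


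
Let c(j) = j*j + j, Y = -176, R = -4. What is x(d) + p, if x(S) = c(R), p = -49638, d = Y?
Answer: -49626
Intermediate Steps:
c(j) = j + j**2 (c(j) = j**2 + j = j + j**2)
d = -176
x(S) = 12 (x(S) = -4*(1 - 4) = -4*(-3) = 12)
x(d) + p = 12 - 49638 = -49626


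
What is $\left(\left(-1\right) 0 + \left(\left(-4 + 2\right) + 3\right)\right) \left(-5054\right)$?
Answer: $-5054$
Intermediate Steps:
$\left(\left(-1\right) 0 + \left(\left(-4 + 2\right) + 3\right)\right) \left(-5054\right) = \left(0 + \left(-2 + 3\right)\right) \left(-5054\right) = \left(0 + 1\right) \left(-5054\right) = 1 \left(-5054\right) = -5054$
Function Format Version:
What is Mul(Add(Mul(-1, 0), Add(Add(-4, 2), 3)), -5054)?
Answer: -5054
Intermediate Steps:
Mul(Add(Mul(-1, 0), Add(Add(-4, 2), 3)), -5054) = Mul(Add(0, Add(-2, 3)), -5054) = Mul(Add(0, 1), -5054) = Mul(1, -5054) = -5054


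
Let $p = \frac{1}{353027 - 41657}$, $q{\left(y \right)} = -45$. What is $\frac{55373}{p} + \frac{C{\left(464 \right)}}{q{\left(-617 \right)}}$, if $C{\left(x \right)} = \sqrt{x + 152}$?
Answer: $17241491010 - \frac{2 \sqrt{154}}{45} \approx 1.7242 \cdot 10^{10}$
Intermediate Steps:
$C{\left(x \right)} = \sqrt{152 + x}$
$p = \frac{1}{311370} \approx 3.2116 \cdot 10^{-6}$
$\frac{55373}{p} + \frac{C{\left(464 \right)}}{q{\left(-617 \right)}} = 55373 \frac{1}{\frac{1}{311370}} + \frac{\sqrt{152 + 464}}{-45} = 55373 \cdot 311370 + \sqrt{616} \left(- \frac{1}{45}\right) = 17241491010 + 2 \sqrt{154} \left(- \frac{1}{45}\right) = 17241491010 - \frac{2 \sqrt{154}}{45}$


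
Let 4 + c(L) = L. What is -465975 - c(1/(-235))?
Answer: -109503184/235 ≈ -4.6597e+5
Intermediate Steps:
c(L) = -4 + L
-465975 - c(1/(-235)) = -465975 - (-4 + 1/(-235)) = -465975 - (-4 - 1/235) = -465975 - 1*(-941/235) = -465975 + 941/235 = -109503184/235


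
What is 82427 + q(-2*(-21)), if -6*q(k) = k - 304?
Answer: 247412/3 ≈ 82471.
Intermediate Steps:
q(k) = 152/3 - k/6 (q(k) = -(k - 304)/6 = -(-304 + k)/6 = 152/3 - k/6)
82427 + q(-2*(-21)) = 82427 + (152/3 - (-1)*(-21)/3) = 82427 + (152/3 - ⅙*42) = 82427 + (152/3 - 7) = 82427 + 131/3 = 247412/3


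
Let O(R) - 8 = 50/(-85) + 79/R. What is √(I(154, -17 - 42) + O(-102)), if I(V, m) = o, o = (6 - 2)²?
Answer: √235518/102 ≈ 4.7579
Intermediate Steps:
O(R) = 126/17 + 79/R (O(R) = 8 + (50/(-85) + 79/R) = 8 + (50*(-1/85) + 79/R) = 8 + (-10/17 + 79/R) = 126/17 + 79/R)
o = 16 (o = 4² = 16)
I(V, m) = 16
√(I(154, -17 - 42) + O(-102)) = √(16 + (126/17 + 79/(-102))) = √(16 + (126/17 + 79*(-1/102))) = √(16 + (126/17 - 79/102)) = √(16 + 677/102) = √(2309/102) = √235518/102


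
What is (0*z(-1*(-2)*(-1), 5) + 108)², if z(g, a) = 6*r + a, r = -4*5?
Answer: 11664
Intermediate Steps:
r = -20
z(g, a) = -120 + a (z(g, a) = 6*(-20) + a = -120 + a)
(0*z(-1*(-2)*(-1), 5) + 108)² = (0*(-120 + 5) + 108)² = (0*(-115) + 108)² = (0 + 108)² = 108² = 11664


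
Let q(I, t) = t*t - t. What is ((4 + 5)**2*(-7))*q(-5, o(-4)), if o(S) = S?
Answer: -11340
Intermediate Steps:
q(I, t) = t**2 - t
((4 + 5)**2*(-7))*q(-5, o(-4)) = ((4 + 5)**2*(-7))*(-4*(-1 - 4)) = (9**2*(-7))*(-4*(-5)) = (81*(-7))*20 = -567*20 = -11340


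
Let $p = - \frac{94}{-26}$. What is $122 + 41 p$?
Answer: $\frac{3513}{13} \approx 270.23$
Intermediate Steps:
$p = \frac{47}{13}$ ($p = \left(-94\right) \left(- \frac{1}{26}\right) = \frac{47}{13} \approx 3.6154$)
$122 + 41 p = 122 + 41 \cdot \frac{47}{13} = 122 + \frac{1927}{13} = \frac{3513}{13}$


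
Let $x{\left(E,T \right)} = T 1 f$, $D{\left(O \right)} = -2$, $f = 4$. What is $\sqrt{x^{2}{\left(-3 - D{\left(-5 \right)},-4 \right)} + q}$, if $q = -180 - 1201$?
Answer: $15 i \sqrt{5} \approx 33.541 i$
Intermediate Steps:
$x{\left(E,T \right)} = 4 T$ ($x{\left(E,T \right)} = T 1 \cdot 4 = T 4 = 4 T$)
$q = -1381$ ($q = -180 - 1201 = -1381$)
$\sqrt{x^{2}{\left(-3 - D{\left(-5 \right)},-4 \right)} + q} = \sqrt{\left(4 \left(-4\right)\right)^{2} - 1381} = \sqrt{\left(-16\right)^{2} - 1381} = \sqrt{256 - 1381} = \sqrt{-1125} = 15 i \sqrt{5}$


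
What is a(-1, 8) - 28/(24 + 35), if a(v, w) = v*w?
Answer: -500/59 ≈ -8.4746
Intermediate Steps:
a(-1, 8) - 28/(24 + 35) = -1*8 - 28/(24 + 35) = -8 - 28/59 = -500/59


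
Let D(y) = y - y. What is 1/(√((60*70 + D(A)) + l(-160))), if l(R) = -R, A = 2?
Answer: √1090/2180 ≈ 0.015145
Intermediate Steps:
D(y) = 0
1/(√((60*70 + D(A)) + l(-160))) = 1/(√((60*70 + 0) - 1*(-160))) = 1/(√((4200 + 0) + 160)) = 1/(√(4200 + 160)) = 1/(√4360) = 1/(2*√1090) = √1090/2180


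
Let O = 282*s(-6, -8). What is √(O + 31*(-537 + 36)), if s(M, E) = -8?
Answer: 77*I*√3 ≈ 133.37*I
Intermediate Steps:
O = -2256 (O = 282*(-8) = -2256)
√(O + 31*(-537 + 36)) = √(-2256 + 31*(-537 + 36)) = √(-2256 + 31*(-501)) = √(-2256 - 15531) = √(-17787) = 77*I*√3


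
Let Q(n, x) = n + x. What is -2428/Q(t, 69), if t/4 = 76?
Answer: -2428/373 ≈ -6.5094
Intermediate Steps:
t = 304 (t = 4*76 = 304)
-2428/Q(t, 69) = -2428/(304 + 69) = -2428/373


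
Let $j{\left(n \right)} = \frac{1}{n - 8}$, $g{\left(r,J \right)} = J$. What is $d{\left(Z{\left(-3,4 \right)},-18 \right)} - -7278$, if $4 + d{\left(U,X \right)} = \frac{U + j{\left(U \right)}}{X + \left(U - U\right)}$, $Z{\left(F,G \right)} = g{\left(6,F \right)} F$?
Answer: $\frac{65461}{9} \approx 7273.4$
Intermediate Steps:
$j{\left(n \right)} = \frac{1}{-8 + n}$
$Z{\left(F,G \right)} = F^{2}$ ($Z{\left(F,G \right)} = F F = F^{2}$)
$d{\left(U,X \right)} = -4 + \frac{U + \frac{1}{-8 + U}}{X}$ ($d{\left(U,X \right)} = -4 + \frac{U + \frac{1}{-8 + U}}{X + \left(U - U\right)} = -4 + \frac{U + \frac{1}{-8 + U}}{X + 0} = -4 + \frac{U + \frac{1}{-8 + U}}{X}$)
$d{\left(Z{\left(-3,4 \right)},-18 \right)} - -7278 = \frac{1 + \left(-8 + \left(-3\right)^{2}\right) \left(\left(-3\right)^{2} - -72\right)}{\left(-18\right) \left(-8 + \left(-3\right)^{2}\right)} - -7278 = - \frac{1 + \left(-8 + 9\right) \left(9 + 72\right)}{18 \left(-8 + 9\right)} + 7278 = - \frac{1 + 1 \cdot 81}{18 \cdot 1} + 7278 = \left(- \frac{1}{18}\right) 1 \left(1 + 81\right) + 7278 = \left(- \frac{1}{18}\right) 1 \cdot 82 + 7278 = - \frac{41}{9} + 7278 = \frac{65461}{9}$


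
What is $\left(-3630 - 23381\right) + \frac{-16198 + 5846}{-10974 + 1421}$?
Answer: $- \frac{258025731}{9553} \approx -27010.0$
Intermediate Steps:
$\left(-3630 - 23381\right) + \frac{-16198 + 5846}{-10974 + 1421} = -27011 - \frac{10352}{-9553} = -27011 - - \frac{10352}{9553} = -27011 + \frac{10352}{9553} = - \frac{258025731}{9553}$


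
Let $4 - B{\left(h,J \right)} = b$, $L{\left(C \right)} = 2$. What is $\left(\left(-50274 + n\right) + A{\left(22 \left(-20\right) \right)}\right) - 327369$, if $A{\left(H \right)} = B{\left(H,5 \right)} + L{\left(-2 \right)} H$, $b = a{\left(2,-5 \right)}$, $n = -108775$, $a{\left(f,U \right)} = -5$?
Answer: $-487289$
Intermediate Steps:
$b = -5$
$B{\left(h,J \right)} = 9$ ($B{\left(h,J \right)} = 4 - -5 = 4 + 5 = 9$)
$A{\left(H \right)} = 9 + 2 H$
$\left(\left(-50274 + n\right) + A{\left(22 \left(-20\right) \right)}\right) - 327369 = \left(\left(-50274 - 108775\right) + \left(9 + 2 \cdot 22 \left(-20\right)\right)\right) - 327369 = \left(-159049 + \left(9 + 2 \left(-440\right)\right)\right) - 327369 = \left(-159049 + \left(9 - 880\right)\right) - 327369 = \left(-159049 - 871\right) - 327369 = -159920 - 327369 = -487289$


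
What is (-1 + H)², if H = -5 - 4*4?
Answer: 484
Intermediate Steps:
H = -21 (H = -5 - 16 = -21)
(-1 + H)² = (-1 - 21)² = (-22)² = 484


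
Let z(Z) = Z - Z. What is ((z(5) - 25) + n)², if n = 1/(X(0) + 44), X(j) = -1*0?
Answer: 1207801/1936 ≈ 623.86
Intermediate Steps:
X(j) = 0
z(Z) = 0
n = 1/44 (n = 1/(0 + 44) = 1/44 ≈ 0.022727)
((z(5) - 25) + n)² = ((0 - 25) + 1/44)² = (-25 + 1/44)² = (-1099/44)² = 1207801/1936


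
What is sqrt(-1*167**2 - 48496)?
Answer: I*sqrt(76385) ≈ 276.38*I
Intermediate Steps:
sqrt(-1*167**2 - 48496) = sqrt(-1*27889 - 48496) = sqrt(-27889 - 48496) = sqrt(-76385) = I*sqrt(76385)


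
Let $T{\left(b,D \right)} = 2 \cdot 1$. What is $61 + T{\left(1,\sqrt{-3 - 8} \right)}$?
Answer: $63$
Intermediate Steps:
$T{\left(b,D \right)} = 2$
$61 + T{\left(1,\sqrt{-3 - 8} \right)} = 61 + 2 = 63$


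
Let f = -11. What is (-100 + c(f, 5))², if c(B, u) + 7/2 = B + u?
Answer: 47961/4 ≈ 11990.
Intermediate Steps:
c(B, u) = -7/2 + B + u (c(B, u) = -7/2 + (B + u) = -7/2 + B + u)
(-100 + c(f, 5))² = (-100 + (-7/2 - 11 + 5))² = (-100 - 19/2)² = (-219/2)² = 47961/4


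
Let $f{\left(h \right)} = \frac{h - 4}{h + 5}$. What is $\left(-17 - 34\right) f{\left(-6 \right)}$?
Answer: $-510$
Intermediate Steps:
$f{\left(h \right)} = \frac{-4 + h}{5 + h}$
$\left(-17 - 34\right) f{\left(-6 \right)} = \left(-17 - 34\right) \frac{-4 - 6}{5 - 6} = - 51 \frac{1}{-1} \left(-10\right) = - 51 \left(\left(-1\right) \left(-10\right)\right) = \left(-51\right) 10 = -510$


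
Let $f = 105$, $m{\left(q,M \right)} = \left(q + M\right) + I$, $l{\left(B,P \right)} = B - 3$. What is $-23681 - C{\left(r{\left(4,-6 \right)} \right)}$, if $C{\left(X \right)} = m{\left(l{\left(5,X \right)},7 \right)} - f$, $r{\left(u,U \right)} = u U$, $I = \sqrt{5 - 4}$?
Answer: $-23586$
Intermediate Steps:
$l{\left(B,P \right)} = -3 + B$
$I = 1$ ($I = \sqrt{1} = 1$)
$m{\left(q,M \right)} = 1 + M + q$ ($m{\left(q,M \right)} = \left(q + M\right) + 1 = \left(M + q\right) + 1 = 1 + M + q$)
$r{\left(u,U \right)} = U u$
$C{\left(X \right)} = -95$ ($C{\left(X \right)} = \left(1 + 7 + \left(-3 + 5\right)\right) - 105 = \left(1 + 7 + 2\right) - 105 = 10 - 105 = -95$)
$-23681 - C{\left(r{\left(4,-6 \right)} \right)} = -23681 - -95 = -23681 + 95 = -23586$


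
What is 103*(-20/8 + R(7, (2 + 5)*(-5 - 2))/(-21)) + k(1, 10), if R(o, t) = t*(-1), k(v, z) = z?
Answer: -2927/6 ≈ -487.83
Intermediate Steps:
R(o, t) = -t
103*(-20/8 + R(7, (2 + 5)*(-5 - 2))/(-21)) + k(1, 10) = 103*(-20/8 - (2 + 5)*(-5 - 2)/(-21)) + 10 = 103*(-20*⅛ - 7*(-7)*(-1/21)) + 10 = 103*(-5/2 - 1*(-49)*(-1/21)) + 10 = 103*(-5/2 + 49*(-1/21)) + 10 = 103*(-5/2 - 7/3) + 10 = 103*(-29/6) + 10 = -2987/6 + 10 = -2927/6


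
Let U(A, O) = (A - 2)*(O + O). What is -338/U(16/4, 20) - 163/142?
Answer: -15259/2840 ≈ -5.3729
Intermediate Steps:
U(A, O) = 2*O*(-2 + A) (U(A, O) = (-2 + A)*(2*O) = 2*O*(-2 + A))
-338/U(16/4, 20) - 163/142 = -338*1/(40*(-2 + 16/4)) - 163/142 = -338*1/(40*(-2 + 16*(¼))) - 163*1/142 = -338*1/(40*(-2 + 4)) - 163/142 = -338/(2*20*2) - 163/142 = -338/80 - 163/142 = -338*1/80 - 163/142 = -169/40 - 163/142 = -15259/2840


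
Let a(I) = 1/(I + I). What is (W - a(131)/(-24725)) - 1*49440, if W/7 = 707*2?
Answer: -256151098899/6477950 ≈ -39542.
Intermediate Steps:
W = 9898 (W = 7*(707*2) = 7*1414 = 9898)
a(I) = 1/(2*I)
(W - a(131)/(-24725)) - 1*49440 = (9898 - (1/2)/131/(-24725)) - 1*49440 = (9898 - (1/2)*(1/131)*(-1)/24725) - 49440 = (9898 - (-1)/(262*24725)) - 49440 = (9898 - 1*(-1/6477950)) - 49440 = (9898 + 1/6477950) - 49440 = 64118749101/6477950 - 49440 = -256151098899/6477950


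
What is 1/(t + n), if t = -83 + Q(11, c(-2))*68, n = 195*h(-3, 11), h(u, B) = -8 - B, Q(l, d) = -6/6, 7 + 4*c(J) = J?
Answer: -1/3856 ≈ -0.00025934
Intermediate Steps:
c(J) = -7/4 + J/4
Q(l, d) = -1 (Q(l, d) = -6*⅙ = -1)
n = -3705 (n = 195*(-8 - 1*11) = 195*(-8 - 11) = 195*(-19) = -3705)
t = -151 (t = -83 - 1*68 = -83 - 68 = -151)
1/(t + n) = 1/(-151 - 3705) = 1/(-3856) = -1/3856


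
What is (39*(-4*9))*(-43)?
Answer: 60372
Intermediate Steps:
(39*(-4*9))*(-43) = (39*(-36))*(-43) = -1404*(-43) = 60372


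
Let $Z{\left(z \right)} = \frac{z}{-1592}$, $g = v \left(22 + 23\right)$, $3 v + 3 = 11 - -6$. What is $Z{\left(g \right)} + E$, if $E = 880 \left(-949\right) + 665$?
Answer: $- \frac{664226285}{796} \approx -8.3446 \cdot 10^{5}$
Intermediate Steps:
$v = \frac{14}{3}$ ($v = -1 + \frac{11 - -6}{3} = -1 + \frac{11 + 6}{3} = -1 + \frac{1}{3} \cdot 17 = -1 + \frac{17}{3} = \frac{14}{3} \approx 4.6667$)
$g = 210$ ($g = \frac{14 \left(22 + 23\right)}{3} = \frac{14}{3} \cdot 45 = 210$)
$E = -834455$ ($E = -835120 + 665 = -834455$)
$Z{\left(z \right)} = - \frac{z}{1592}$ ($Z{\left(z \right)} = z \left(- \frac{1}{1592}\right) = - \frac{z}{1592}$)
$Z{\left(g \right)} + E = \left(- \frac{1}{1592}\right) 210 - 834455 = - \frac{105}{796} - 834455 = - \frac{664226285}{796}$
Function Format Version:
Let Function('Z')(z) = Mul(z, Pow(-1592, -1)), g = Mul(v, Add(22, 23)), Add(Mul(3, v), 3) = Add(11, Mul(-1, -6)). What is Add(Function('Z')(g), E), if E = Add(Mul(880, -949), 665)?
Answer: Rational(-664226285, 796) ≈ -8.3446e+5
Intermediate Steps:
v = Rational(14, 3) (v = Add(-1, Mul(Rational(1, 3), Add(11, Mul(-1, -6)))) = Add(-1, Mul(Rational(1, 3), Add(11, 6))) = Add(-1, Mul(Rational(1, 3), 17)) = Add(-1, Rational(17, 3)) = Rational(14, 3) ≈ 4.6667)
g = 210 (g = Mul(Rational(14, 3), Add(22, 23)) = Mul(Rational(14, 3), 45) = 210)
E = -834455 (E = Add(-835120, 665) = -834455)
Function('Z')(z) = Mul(Rational(-1, 1592), z) (Function('Z')(z) = Mul(z, Rational(-1, 1592)) = Mul(Rational(-1, 1592), z))
Add(Function('Z')(g), E) = Add(Mul(Rational(-1, 1592), 210), -834455) = Add(Rational(-105, 796), -834455) = Rational(-664226285, 796)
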